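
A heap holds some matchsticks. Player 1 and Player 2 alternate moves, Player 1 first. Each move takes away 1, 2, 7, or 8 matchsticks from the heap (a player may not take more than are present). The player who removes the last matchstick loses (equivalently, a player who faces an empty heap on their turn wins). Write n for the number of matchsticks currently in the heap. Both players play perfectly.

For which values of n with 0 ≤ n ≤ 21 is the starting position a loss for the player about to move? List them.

1, 4, 7, 10, 13, 16, 19

Classify positions by backward induction: terminal positions (no move available) are W. From any other position, the mover wins iff some move reaches an L.
n=0: no move; the opponent has just taken the last matchstick and therefore loses → W
n=1: L (sole option 0(W) is W)
n=2: W (go to 1, an L position)
n=3: W (go to 1, an L position)
n=4: L (options 3(W), 2(W) are all W)
n=5: W (go to 4, an L position)
n=6: W (go to 4, an L position)
n=7: L (options 6(W), 5(W), 0(W) are all W)
n=8: W (go to 7, an L position)
n=9: W (go to 7, an L position)
n=10: L (options 9(W), 8(W), 3(W), 2(W) are all W)
n=11: W (go to 10, an L position)
n=12: W (go to 10, an L position)
n=13: L (options 12(W), 11(W), 6(W), 5(W) are all W)
n=14: W (go to 13, an L position)
n=15: W (go to 13, an L position)
n=16: L (options 15(W), 14(W), 9(W), 8(W) are all W)
n=17: W (go to 16, an L position)
n=18: W (go to 16, an L position)
n=19: L (options 18(W), 17(W), 12(W), 11(W) are all W)
n=20: W (go to 19, an L position)
n=21: W (go to 19, an L position)
The losing starting values of n are exactly the entries labelled L in this table (7 of them).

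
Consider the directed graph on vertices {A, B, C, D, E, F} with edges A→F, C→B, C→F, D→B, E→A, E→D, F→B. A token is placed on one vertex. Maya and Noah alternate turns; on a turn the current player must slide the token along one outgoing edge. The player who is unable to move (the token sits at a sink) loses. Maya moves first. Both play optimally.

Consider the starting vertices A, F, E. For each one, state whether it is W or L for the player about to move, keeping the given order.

Classify positions by backward induction: terminal positions (no move available) are L. From any other position, the mover wins iff some move reaches an L.
Every edge goes from a vertex to one that appears earlier in the order B, D, F, A, E, C, so processing vertices in that order labels each vertex after all of its successors.
B: no outgoing edge → L
D: W (go to B, an L position)
F: W (go to B, an L position)
A: L (sole option F(W) is W)
E: W (go to A, an L position)
C: W (go to B, an L position)

A: L, F: W, E: W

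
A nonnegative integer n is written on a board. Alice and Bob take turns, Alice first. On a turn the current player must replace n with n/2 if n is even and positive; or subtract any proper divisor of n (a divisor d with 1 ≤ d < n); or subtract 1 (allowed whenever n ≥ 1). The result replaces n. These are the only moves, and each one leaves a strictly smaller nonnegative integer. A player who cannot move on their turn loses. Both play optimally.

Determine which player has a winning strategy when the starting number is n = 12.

Alice wins.

Build the W/L table. Terminal = L. A non-terminal position is W if it has a move to some L; otherwise it is L.
n=0: no move → L
n=1: reaches L-position 0 → W
n=2: only reaches 1(W), which is W → L
n=3: reaches L-position 2 → W
n=4: reaches L-position 2 → W
n=5: only reaches 4(W), which is W → L
n=6: reaches L-position 5 → W
n=7: only reaches 6(W), which is W → L
n=8: reaches L-position 7 → W
n=9: only reaches 6(W), 8(W), all W → L
n=10: reaches L-position 5 → W
n=11: only reaches 10(W), which is W → L
n=12: reaches L-position 9 → W
The starting position 12 is W: Alice should move to 9, handing over an L position.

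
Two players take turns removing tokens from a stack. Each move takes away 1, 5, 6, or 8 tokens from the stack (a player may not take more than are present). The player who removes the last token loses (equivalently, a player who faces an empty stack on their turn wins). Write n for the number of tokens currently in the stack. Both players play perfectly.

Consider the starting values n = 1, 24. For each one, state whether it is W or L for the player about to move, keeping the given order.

Positions with no move are W. A position that does have a move is losing for the player to move precisely when every available move leads to a winning position for the opponent. Fill in the labels:
n=0: no move; the opponent has just taken the last token and therefore loses → W
n=1: the only move is to 0(W), a W ⇒ L
n=2: can move to 1, which is L ⇒ W
n=3: the only move is to 2(W), a W ⇒ L
n=4: can move to 3, which is L ⇒ W
n=5: moves to 4(W), 0(W); every one is W ⇒ L
n=6: can move to 5, which is L ⇒ W
n=7: can move to 1, which is L ⇒ W
n=8: can move to 3, which is L ⇒ W
n=9: can move to 3, which is L ⇒ W
n=10: can move to 5, which is L ⇒ W
n=11: can move to 5, which is L ⇒ W
n=12: moves to 11(W), 7(W), 6(W), 4(W); every one is W ⇒ L
n=13: can move to 12, which is L ⇒ W
n=14: moves to 13(W), 9(W), 8(W), 6(W); every one is W ⇒ L
n=15: can move to 14, which is L ⇒ W
n=16: moves to 15(W), 11(W), 10(W), 8(W); every one is W ⇒ L
n=17: can move to 16, which is L ⇒ W
n=18: can move to 12, which is L ⇒ W
n=19: can move to 14, which is L ⇒ W
n=20: can move to 14, which is L ⇒ W
n=21: can move to 16, which is L ⇒ W
n=22: can move to 16, which is L ⇒ W
n=23: moves to 22(W), 18(W), 17(W), 15(W); every one is W ⇒ L
n=24: can move to 23, which is L ⇒ W

1: L, 24: W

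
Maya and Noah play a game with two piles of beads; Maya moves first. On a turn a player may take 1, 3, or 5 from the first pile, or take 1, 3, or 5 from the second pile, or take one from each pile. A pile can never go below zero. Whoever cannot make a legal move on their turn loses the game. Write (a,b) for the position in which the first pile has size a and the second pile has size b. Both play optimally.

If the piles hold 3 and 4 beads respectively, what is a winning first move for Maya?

Move to (2,4).

Compute win/loss labels from the base case upward. A position with no move is L. Any other position is W if it can reach an L in one move, else L.
No move ever increases a pile, so every position that can arise here has a ≤ 3 and b ≤ 4; it is enough to label the cells with 0 ≤ a ≤ 3 and 0 ≤ b ≤ 4.
Every move lowers a or b (never raises either), so fill the grid row by row in increasing a, and left to right within a row: each cell's successors are then already labelled.
      b=0  b=1  b=2  b=3  b=4
a=0:    L    W    L    W    L
a=1:    W    W    W    W    W
a=2:    L    W    L    W    L
a=3:    W    W    W    W    W
Cells with no legal move (terminal, hence L): (0,0).
The remaining L cells, each justified by listing all of its moves:
(0,2): only reaches (0,1)(W), which is W → L
(0,4): only reaches (0,3)(W), (0,1)(W), all W → L
(2,0): only reaches (1,0)(W), which is W → L
(2,2): only reaches (1,2)(W), (2,1)(W), (1,1)(W), all W → L
(2,4): only reaches (1,4)(W), (2,3)(W), (2,1)(W), (1,3)(W), all W → L
Every other cell has at least one move into one of the L cells above, so it is W.
From (3,4), the L positions reachable in one move are: (2,4), (0,4). Any move reaching one of these is winning.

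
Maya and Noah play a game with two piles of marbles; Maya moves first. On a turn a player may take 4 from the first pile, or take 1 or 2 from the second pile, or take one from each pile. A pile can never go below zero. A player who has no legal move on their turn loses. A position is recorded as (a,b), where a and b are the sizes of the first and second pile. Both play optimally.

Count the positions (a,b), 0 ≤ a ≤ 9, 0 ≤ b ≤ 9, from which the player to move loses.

Build the W/L table. Terminal = L. A non-terminal position is W if it has a move to some L; otherwise it is L.
Every move lowers a or b (never raises either), so fill the grid row by row in increasing a, and left to right within a row: each cell's successors are then already labelled.
      b=0  b=1  b=2  b=3  b=4  b=5  b=6  b=7  b=8  b=9
a=0:    L    W    W    L    W    W    L    W    W    L
a=1:    L    W    W    L    W    W    L    W    W    L
a=2:    L    W    W    L    W    W    L    W    W    L
a=3:    L    W    W    L    W    W    L    W    W    L
a=4:    W    W    L    W    W    L    W    W    L    W
a=5:    W    L    W    W    L    W    W    L    W    W
a=6:    W    L    W    W    L    W    W    L    W    W
a=7:    W    L    W    W    L    W    W    L    W    W
a=8:    L    W    W    L    W    W    L    W    W    L
a=9:    L    W    W    L    W    W    L    W    W    L
Cells with no legal move (terminal, hence L): (0,0), (1,0), (2,0), (3,0).
The remaining L cells, each justified by listing all of its moves:
(0,3): L (options (0,2)(W), (0,1)(W) are all W)
(0,6): L (options (0,5)(W), (0,4)(W) are all W)
(0,9): L (options (0,8)(W), (0,7)(W) are all W)
(1,3): L (options (1,2)(W), (1,1)(W), (0,2)(W) are all W)
(1,6): L (options (1,5)(W), (1,4)(W), (0,5)(W) are all W)
(1,9): L (options (1,8)(W), (1,7)(W), (0,8)(W) are all W)
(2,3): L (options (2,2)(W), (2,1)(W), (1,2)(W) are all W)
(2,6): L (options (2,5)(W), (2,4)(W), (1,5)(W) are all W)
(2,9): L (options (2,8)(W), (2,7)(W), (1,8)(W) are all W)
(3,3): L (options (3,2)(W), (3,1)(W), (2,2)(W) are all W)
(3,6): L (options (3,5)(W), (3,4)(W), (2,5)(W) are all W)
(3,9): L (options (3,8)(W), (3,7)(W), (2,8)(W) are all W)
(4,2): L (options (0,2)(W), (4,1)(W), (4,0)(W), (3,1)(W) are all W)
(4,5): L (options (0,5)(W), (4,4)(W), (4,3)(W), (3,4)(W) are all W)
(4,8): L (options (0,8)(W), (4,7)(W), (4,6)(W), (3,7)(W) are all W)
(5,1): L (options (1,1)(W), (5,0)(W), (4,0)(W) are all W)
(5,4): L (options (1,4)(W), (5,3)(W), (5,2)(W), (4,3)(W) are all W)
(5,7): L (options (1,7)(W), (5,6)(W), (5,5)(W), (4,6)(W) are all W)
(6,1): L (options (2,1)(W), (6,0)(W), (5,0)(W) are all W)
(6,4): L (options (2,4)(W), (6,3)(W), (6,2)(W), (5,3)(W) are all W)
(6,7): L (options (2,7)(W), (6,6)(W), (6,5)(W), (5,6)(W) are all W)
(7,1): L (options (3,1)(W), (7,0)(W), (6,0)(W) are all W)
(7,4): L (options (3,4)(W), (7,3)(W), (7,2)(W), (6,3)(W) are all W)
(7,7): L (options (3,7)(W), (7,6)(W), (7,5)(W), (6,6)(W) are all W)
(8,0): L (sole option (4,0)(W) is W)
(8,3): L (options (4,3)(W), (8,2)(W), (8,1)(W), (7,2)(W) are all W)
(8,6): L (options (4,6)(W), (8,5)(W), (8,4)(W), (7,5)(W) are all W)
(8,9): L (options (4,9)(W), (8,8)(W), (8,7)(W), (7,8)(W) are all W)
(9,0): L (sole option (5,0)(W) is W)
(9,3): L (options (5,3)(W), (9,2)(W), (9,1)(W), (8,2)(W) are all W)
(9,6): L (options (5,6)(W), (9,5)(W), (9,4)(W), (8,5)(W) are all W)
(9,9): L (options (5,9)(W), (9,8)(W), (9,7)(W), (8,8)(W) are all W)
Every other cell has at least one move into one of the L cells above, so it is W.
L cells per row: a=0: 4, a=1: 4, a=2: 4, a=3: 4, a=4: 3, a=5: 3, a=6: 3, a=7: 3, a=8: 4, a=9: 4; total 36.

36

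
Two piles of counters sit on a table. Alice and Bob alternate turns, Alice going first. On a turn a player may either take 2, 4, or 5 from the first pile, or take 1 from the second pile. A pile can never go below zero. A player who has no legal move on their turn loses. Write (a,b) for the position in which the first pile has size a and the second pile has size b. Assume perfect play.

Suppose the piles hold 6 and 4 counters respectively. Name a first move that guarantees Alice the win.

Move to (1,4).

Positions with no move are L. A position that does have a move is losing for the player to move precisely when every available move leads to a winning position for the opponent. Fill in the labels:
No move ever increases a pile, so every position that can arise here has a ≤ 6 and b ≤ 4; it is enough to label the cells with 0 ≤ a ≤ 6 and 0 ≤ b ≤ 4.
Every move lowers a or b (never raises either), so fill the grid row by row in increasing a, and left to right within a row: each cell's successors are then already labelled.
      b=0  b=1  b=2  b=3  b=4
a=0:    L    W    L    W    L
a=1:    L    W    L    W    L
a=2:    W    L    W    L    W
a=3:    W    L    W    L    W
a=4:    W    W    W    W    W
a=5:    W    W    W    W    W
a=6:    W    W    W    W    W
Cells with no legal move (terminal, hence L): (0,0), (1,0).
The remaining L cells, each justified by listing all of its moves:
(0,2): only reaches (0,1)(W), which is W → L
(0,4): only reaches (0,3)(W), which is W → L
(1,2): only reaches (1,1)(W), which is W → L
(1,4): only reaches (1,3)(W), which is W → L
(2,1): only reaches (0,1)(W), (2,0)(W), all W → L
(2,3): only reaches (0,3)(W), (2,2)(W), all W → L
(3,1): only reaches (1,1)(W), (3,0)(W), all W → L
(3,3): only reaches (1,3)(W), (3,2)(W), all W → L
Every other cell has at least one move into one of the L cells above, so it is W.
From (6,4), the L positions reachable in one move are: (1,4).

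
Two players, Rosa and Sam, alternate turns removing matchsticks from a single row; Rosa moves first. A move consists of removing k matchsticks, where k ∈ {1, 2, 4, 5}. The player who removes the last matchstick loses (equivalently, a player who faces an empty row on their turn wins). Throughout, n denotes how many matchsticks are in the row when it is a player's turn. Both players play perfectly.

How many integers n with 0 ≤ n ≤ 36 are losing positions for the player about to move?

Compute win/loss labels from the base case upward. A position with no move is W. Any other position is W if it can reach an L in one move, else L.
n=0: no move; the opponent has just taken the last matchstick and therefore loses → W
n=1: the only move is to 0(W), a W ⇒ L
n=2: can move to 1, which is L ⇒ W
n=3: can move to 1, which is L ⇒ W
n=4: moves to 3(W), 2(W), 0(W); every one is W ⇒ L
n=5: can move to 4, which is L ⇒ W
n=6: can move to 4, which is L ⇒ W
n=7: moves to 6(W), 5(W), 3(W), 2(W); every one is W ⇒ L
n=8: can move to 7, which is L ⇒ W
n=9: can move to 7, which is L ⇒ W
n=10: moves to 9(W), 8(W), 6(W), 5(W); every one is W ⇒ L
n=11: can move to 10, which is L ⇒ W
n=12: can move to 10, which is L ⇒ W
n=13: moves to 12(W), 11(W), 9(W), 8(W); every one is W ⇒ L
n=14: can move to 13, which is L ⇒ W
n=15: can move to 13, which is L ⇒ W
n=16: moves to 15(W), 14(W), 12(W), 11(W); every one is W ⇒ L
n=17: can move to 16, which is L ⇒ W
n=18: can move to 16, which is L ⇒ W
n=19: moves to 18(W), 17(W), 15(W), 14(W); every one is W ⇒ L
n=20: can move to 19, which is L ⇒ W
n=21: can move to 19, which is L ⇒ W
n=22: moves to 21(W), 20(W), 18(W), 17(W); every one is W ⇒ L
n=23: can move to 22, which is L ⇒ W
n=24: can move to 22, which is L ⇒ W
n=25: moves to 24(W), 23(W), 21(W), 20(W); every one is W ⇒ L
n=26: can move to 25, which is L ⇒ W
n=27: can move to 25, which is L ⇒ W
n=28: moves to 27(W), 26(W), 24(W), 23(W); every one is W ⇒ L
n=29: can move to 28, which is L ⇒ W
n=30: can move to 28, which is L ⇒ W
n=31: moves to 30(W), 29(W), 27(W), 26(W); every one is W ⇒ L
n=32: can move to 31, which is L ⇒ W
n=33: can move to 31, which is L ⇒ W
n=34: moves to 33(W), 32(W), 30(W), 29(W); every one is W ⇒ L
n=35: can move to 34, which is L ⇒ W
n=36: can move to 34, which is L ⇒ W
L entries with 0 ≤ n ≤ 36: n = 1, 4, 7, 10, 13, 16, 19, 22, 25, 28, 31, 34; that makes 12.

12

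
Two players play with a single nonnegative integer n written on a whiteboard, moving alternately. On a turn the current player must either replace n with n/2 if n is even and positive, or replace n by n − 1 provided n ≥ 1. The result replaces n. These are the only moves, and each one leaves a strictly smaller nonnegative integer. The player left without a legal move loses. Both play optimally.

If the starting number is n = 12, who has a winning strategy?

The first player wins.

Compute win/loss labels from the base case upward. A position with no move is L. Any other position is W if it can reach an L in one move, else L.
n=0: no move → L
n=1: W (go to 0, an L position)
n=2: L (sole option 1(W) is W)
n=3: W (go to 2, an L position)
n=4: W (go to 2, an L position)
n=5: L (sole option 4(W) is W)
n=6: W (go to 5, an L position)
n=7: L (sole option 6(W) is W)
n=8: W (go to 7, an L position)
n=9: L (sole option 8(W) is W)
n=10: W (go to 5, an L position)
n=11: L (sole option 10(W) is W)
n=12: W (go to 11, an L position)
From 12 the player to move can move to 11, reaching an L position.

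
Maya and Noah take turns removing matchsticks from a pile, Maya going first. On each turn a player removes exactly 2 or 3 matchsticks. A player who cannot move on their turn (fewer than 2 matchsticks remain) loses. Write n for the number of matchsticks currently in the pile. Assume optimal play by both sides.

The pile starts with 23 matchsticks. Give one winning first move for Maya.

Remove 2, leaving 21.

Build the W/L table. Terminal = L. A non-terminal position is W if it has a move to some L; otherwise it is L.
n=0: no move → L
n=1: no move → L
n=2: can move to 0, which is L ⇒ W
n=3: can move to 1, which is L ⇒ W
n=4: can move to 1, which is L ⇒ W
n=5: moves to 3(W), 2(W); every one is W ⇒ L
n=6: moves to 4(W), 3(W); every one is W ⇒ L
n=7: can move to 5, which is L ⇒ W
n=8: can move to 6, which is L ⇒ W
n=9: can move to 6, which is L ⇒ W
n=10: moves to 8(W), 7(W); every one is W ⇒ L
n=11: moves to 9(W), 8(W); every one is W ⇒ L
n=12: can move to 10, which is L ⇒ W
n=13: can move to 11, which is L ⇒ W
n=14: can move to 11, which is L ⇒ W
n=15: moves to 13(W), 12(W); every one is W ⇒ L
n=16: moves to 14(W), 13(W); every one is W ⇒ L
n=17: can move to 15, which is L ⇒ W
n=18: can move to 16, which is L ⇒ W
n=19: can move to 16, which is L ⇒ W
n=20: moves to 18(W), 17(W); every one is W ⇒ L
n=21: moves to 19(W), 18(W); every one is W ⇒ L
n=22: can move to 20, which is L ⇒ W
n=23: can move to 21, which is L ⇒ W
From 23, the L positions reachable in one move are: 21, 20. Any move reaching one of these is winning.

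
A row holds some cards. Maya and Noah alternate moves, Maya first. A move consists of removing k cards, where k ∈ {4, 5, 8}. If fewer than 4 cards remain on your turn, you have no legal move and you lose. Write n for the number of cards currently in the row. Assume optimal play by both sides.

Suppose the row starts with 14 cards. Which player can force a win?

Noah wins.

Use the standard recursion: the mover loses at a terminal position; elsewhere, the mover wins exactly when some move hands the opponent an L position.
n=0: no move → L
n=1: no move → L
n=2: no move → L
n=3: no move → L
n=4: →0(L), so W
n=5: →1(L), so W
n=6: →2(L), so W
n=7: →3(L), so W
n=8: →3(L), so W
n=9: →1(L), so W
n=10: →2(L), so W
n=11: →3(L), so W
n=12: →8(W), 7(W), 4(W) — all W, so L
n=13: →9(W), 8(W), 5(W) — all W, so L
n=14: →10(W), 9(W), 6(W) — all W, so L
Every move from 14 reaches a W position, so the mover loses.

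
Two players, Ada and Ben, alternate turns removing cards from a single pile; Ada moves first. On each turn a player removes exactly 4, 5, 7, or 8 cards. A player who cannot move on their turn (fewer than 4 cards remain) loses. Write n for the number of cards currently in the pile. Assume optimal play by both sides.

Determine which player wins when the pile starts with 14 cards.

Ben wins.

Classify positions by backward induction: terminal positions (no move available) are L. From any other position, the mover wins iff some move reaches an L.
n=0: no move → L
n=1: no move → L
n=2: no move → L
n=3: no move → L
n=4: W (go to 0, an L position)
n=5: W (go to 1, an L position)
n=6: W (go to 2, an L position)
n=7: W (go to 3, an L position)
n=8: W (go to 3, an L position)
n=9: W (go to 2, an L position)
n=10: W (go to 3, an L position)
n=11: W (go to 3, an L position)
n=12: L (options 8(W), 7(W), 5(W), 4(W) are all W)
n=13: L (options 9(W), 8(W), 6(W), 5(W) are all W)
n=14: L (options 10(W), 9(W), 7(W), 6(W) are all W)
Every move from 14 reaches a W position, so the mover loses.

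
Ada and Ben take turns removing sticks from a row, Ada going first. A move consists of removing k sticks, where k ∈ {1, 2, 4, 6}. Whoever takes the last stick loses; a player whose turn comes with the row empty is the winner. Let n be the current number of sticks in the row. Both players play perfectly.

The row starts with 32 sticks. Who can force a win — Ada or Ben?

Work bottom-up. With no move the player to move wins. Otherwise the position is W if at least one move leads to an L position for the opponent, and L if every move leads to a W.
n=0: no move; the opponent has just taken the last stick and therefore loses → W
n=1: only reaches 0(W), which is W → L
n=2: reaches L-position 1 → W
n=3: reaches L-position 1 → W
n=4: only reaches 3(W), 2(W), 0(W), all W → L
n=5: reaches L-position 4 → W
n=6: reaches L-position 4 → W
n=7: reaches L-position 1 → W
n=8: reaches L-position 4 → W
n=9: only reaches 8(W), 7(W), 5(W), 3(W), all W → L
n=10: reaches L-position 9 → W
n=11: reaches L-position 9 → W
n=12: only reaches 11(W), 10(W), 8(W), 6(W), all W → L
n=13: reaches L-position 12 → W
n=14: reaches L-position 12 → W
n=15: reaches L-position 9 → W
n=16: reaches L-position 12 → W
n=17: only reaches 16(W), 15(W), 13(W), 11(W), all W → L
n=18: reaches L-position 17 → W
n=19: reaches L-position 17 → W
n=20: only reaches 19(W), 18(W), 16(W), 14(W), all W → L
n=21: reaches L-position 20 → W
n=22: reaches L-position 20 → W
n=23: reaches L-position 17 → W
n=24: reaches L-position 20 → W
n=25: only reaches 24(W), 23(W), 21(W), 19(W), all W → L
n=26: reaches L-position 25 → W
n=27: reaches L-position 25 → W
n=28: only reaches 27(W), 26(W), 24(W), 22(W), all W → L
n=29: reaches L-position 28 → W
n=30: reaches L-position 28 → W
n=31: reaches L-position 25 → W
n=32: reaches L-position 28 → W
From 32 Ada can remove 4, leaving 28, reaching an L position.

Ada wins.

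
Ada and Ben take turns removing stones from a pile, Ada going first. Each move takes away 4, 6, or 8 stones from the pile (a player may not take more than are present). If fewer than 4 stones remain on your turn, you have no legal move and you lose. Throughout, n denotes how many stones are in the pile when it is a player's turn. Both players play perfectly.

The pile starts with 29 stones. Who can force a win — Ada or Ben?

Ada wins.

Classify positions by backward induction: terminal positions (no move available) are L. From any other position, the mover wins iff some move reaches an L.
n=0: no move → L
n=1: no move → L
n=2: no move → L
n=3: no move → L
n=4: →0(L), so W
n=5: →1(L), so W
n=6: →2(L), so W
n=7: →3(L), so W
n=8: →2(L), so W
n=9: →3(L), so W
n=10: →2(L), so W
n=11: →3(L), so W
n=12: →8(W), 6(W), 4(W) — all W, so L
n=13: →9(W), 7(W), 5(W) — all W, so L
n=14: →10(W), 8(W), 6(W) — all W, so L
n=15: →11(W), 9(W), 7(W) — all W, so L
n=16: →12(L), so W
n=17: →13(L), so W
n=18: →14(L), so W
n=19: →15(L), so W
n=20: →14(L), so W
n=21: →15(L), so W
n=22: →14(L), so W
n=23: →15(L), so W
n=24: →20(W), 18(W), 16(W) — all W, so L
n=25: →21(W), 19(W), 17(W) — all W, so L
n=26: →22(W), 20(W), 18(W) — all W, so L
n=27: →23(W), 21(W), 19(W) — all W, so L
n=28: →24(L), so W
n=29: →25(L), so W
The starting position 29 is W: Ada should remove 4, leaving 25, handing over an L position.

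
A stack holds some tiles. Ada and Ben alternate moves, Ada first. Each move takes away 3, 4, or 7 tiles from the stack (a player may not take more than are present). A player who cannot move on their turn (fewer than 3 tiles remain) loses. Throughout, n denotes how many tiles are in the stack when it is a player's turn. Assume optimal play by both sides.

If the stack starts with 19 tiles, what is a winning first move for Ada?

Positions with no move are L. A position that does have a move is losing for the player to move precisely when every available move leads to a winning position for the opponent. Fill in the labels:
n=0: no move → L
n=1: no move → L
n=2: no move → L
n=3: reaches L-position 0 → W
n=4: reaches L-position 1 → W
n=5: reaches L-position 2 → W
n=6: reaches L-position 2 → W
n=7: reaches L-position 0 → W
n=8: reaches L-position 1 → W
n=9: reaches L-position 2 → W
n=10: only reaches 7(W), 6(W), 3(W), all W → L
n=11: only reaches 8(W), 7(W), 4(W), all W → L
n=12: only reaches 9(W), 8(W), 5(W), all W → L
n=13: reaches L-position 10 → W
n=14: reaches L-position 11 → W
n=15: reaches L-position 12 → W
n=16: reaches L-position 12 → W
n=17: reaches L-position 10 → W
n=18: reaches L-position 11 → W
n=19: reaches L-position 12 → W
From 19, the L positions reachable in one move are: 12.

Remove 7, leaving 12.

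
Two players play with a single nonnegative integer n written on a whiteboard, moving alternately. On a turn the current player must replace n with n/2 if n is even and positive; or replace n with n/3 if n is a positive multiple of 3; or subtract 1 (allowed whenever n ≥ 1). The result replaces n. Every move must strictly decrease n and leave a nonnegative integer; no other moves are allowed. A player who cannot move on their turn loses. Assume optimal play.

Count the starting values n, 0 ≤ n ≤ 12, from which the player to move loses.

Build the W/L table. Terminal = L. A non-terminal position is W if it has a move to some L; otherwise it is L.
n=0: no move → L
n=1: →0(L), so W
n=2: →1(W) only, which is W, so L
n=3: →2(L), so W
n=4: →2(L), so W
n=5: →4(W) only, which is W, so L
n=6: →2(L), so W
n=7: →6(W) only, which is W, so L
n=8: →7(L), so W
n=9: →3(W), 8(W) — all W, so L
n=10: →5(L), so W
n=11: →10(W) only, which is W, so L
n=12: →11(L), so W
L entries with 0 ≤ n ≤ 12: n = 0, 2, 5, 7, 9, 11; that makes 6.

6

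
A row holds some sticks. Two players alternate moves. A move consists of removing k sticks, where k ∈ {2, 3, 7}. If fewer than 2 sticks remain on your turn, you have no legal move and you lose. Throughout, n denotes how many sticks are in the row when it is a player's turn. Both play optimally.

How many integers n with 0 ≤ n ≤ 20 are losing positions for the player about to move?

Use the standard recursion: the mover loses at a terminal position; elsewhere, the mover wins exactly when some move hands the opponent an L position.
n=0: no move → L
n=1: no move → L
n=2: →0(L), so W
n=3: →1(L), so W
n=4: →1(L), so W
n=5: →3(W), 2(W) — all W, so L
n=6: →4(W), 3(W) — all W, so L
n=7: →5(L), so W
n=8: →6(L), so W
n=9: →6(L), so W
n=10: →8(W), 7(W), 3(W) — all W, so L
n=11: →9(W), 8(W), 4(W) — all W, so L
n=12: →10(L), so W
n=13: →11(L), so W
n=14: →11(L), so W
n=15: →13(W), 12(W), 8(W) — all W, so L
n=16: →14(W), 13(W), 9(W) — all W, so L
n=17: →15(L), so W
n=18: →16(L), so W
n=19: →16(L), so W
n=20: →18(W), 17(W), 13(W) — all W, so L
L entries with 0 ≤ n ≤ 20: n = 0, 1, 5, 6, 10, 11, 15, 16, 20; that makes 9.

9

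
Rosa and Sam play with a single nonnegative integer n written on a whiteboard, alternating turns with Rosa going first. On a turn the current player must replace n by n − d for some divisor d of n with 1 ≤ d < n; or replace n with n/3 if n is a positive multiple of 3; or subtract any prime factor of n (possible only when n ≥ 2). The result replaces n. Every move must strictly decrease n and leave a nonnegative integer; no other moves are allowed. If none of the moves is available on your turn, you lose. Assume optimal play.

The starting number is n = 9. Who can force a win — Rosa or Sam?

Work bottom-up. With no move the player to move loses. Otherwise the position is W if at least one move leads to an L position for the opponent, and L if every move leads to a W.
n=0: no move → L
n=1: no move → L
n=2: →0(L), so W
n=3: →0(L), so W
n=4: →2(W), 3(W) — all W, so L
n=5: →0(L), so W
n=6: →4(L), so W
n=7: →0(L), so W
n=8: →4(L), so W
n=9: →3(W), 6(W), 8(W) — all W, so L
Every move from 9 reaches a W position, so the mover loses.

Sam wins.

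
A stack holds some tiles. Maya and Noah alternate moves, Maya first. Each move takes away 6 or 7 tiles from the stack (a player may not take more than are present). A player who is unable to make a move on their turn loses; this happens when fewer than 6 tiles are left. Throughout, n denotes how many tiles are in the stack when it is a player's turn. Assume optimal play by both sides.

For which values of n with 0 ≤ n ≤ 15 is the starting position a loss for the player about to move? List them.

0, 1, 2, 3, 4, 5, 13, 14, 15

Label each position W (a win for the player to move) or L (a loss). A position with no legal move is L; any other position is W exactly when some move reaches an L, and L when every move reaches a W.
n=0: no move → L
n=1: no move → L
n=2: no move → L
n=3: no move → L
n=4: no move → L
n=5: no move → L
n=6: can move to 0, which is L ⇒ W
n=7: can move to 1, which is L ⇒ W
n=8: can move to 2, which is L ⇒ W
n=9: can move to 3, which is L ⇒ W
n=10: can move to 4, which is L ⇒ W
n=11: can move to 5, which is L ⇒ W
n=12: can move to 5, which is L ⇒ W
n=13: moves to 7(W), 6(W); every one is W ⇒ L
n=14: moves to 8(W), 7(W); every one is W ⇒ L
n=15: moves to 9(W), 8(W); every one is W ⇒ L
Reading off the rows marked L gives the requested list; there are 9 such values of n.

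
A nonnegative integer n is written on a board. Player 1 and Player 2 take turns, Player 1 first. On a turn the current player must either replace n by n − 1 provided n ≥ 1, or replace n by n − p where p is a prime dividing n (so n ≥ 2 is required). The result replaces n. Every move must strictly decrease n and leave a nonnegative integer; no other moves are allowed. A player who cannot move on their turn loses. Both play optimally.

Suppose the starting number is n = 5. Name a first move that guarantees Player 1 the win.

Move to 0.

Build the W/L table. Terminal = L. A non-terminal position is W if it has a move to some L; otherwise it is L.
n=0: no move → L
n=1: →0(L), so W
n=2: →0(L), so W
n=3: →0(L), so W
n=4: →2(W), 3(W) — all W, so L
n=5: →0(L), so W
From 5, the L positions reachable in one move are: 0, 4. Any move reaching one of these is winning.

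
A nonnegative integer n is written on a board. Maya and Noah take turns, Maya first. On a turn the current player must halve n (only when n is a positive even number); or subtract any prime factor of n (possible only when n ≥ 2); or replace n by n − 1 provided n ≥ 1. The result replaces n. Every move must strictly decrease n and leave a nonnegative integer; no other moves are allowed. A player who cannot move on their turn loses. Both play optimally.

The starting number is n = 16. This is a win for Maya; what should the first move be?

Move to 14.

Positions with no move are L. A position that does have a move is losing for the player to move precisely when every available move leads to a winning position for the opponent. Fill in the labels:
n=0: no move → L
n=1: can move to 0, which is L ⇒ W
n=2: can move to 0, which is L ⇒ W
n=3: can move to 0, which is L ⇒ W
n=4: moves to 2(W), 3(W); every one is W ⇒ L
n=5: can move to 0, which is L ⇒ W
n=6: can move to 4, which is L ⇒ W
n=7: can move to 0, which is L ⇒ W
n=8: can move to 4, which is L ⇒ W
n=9: moves to 6(W), 8(W); every one is W ⇒ L
n=10: can move to 9, which is L ⇒ W
n=11: can move to 0, which is L ⇒ W
n=12: can move to 9, which is L ⇒ W
n=13: can move to 0, which is L ⇒ W
n=14: moves to 7(W), 12(W), 13(W); every one is W ⇒ L
n=15: can move to 14, which is L ⇒ W
n=16: can move to 14, which is L ⇒ W
From 16, the L positions reachable in one move are: 14.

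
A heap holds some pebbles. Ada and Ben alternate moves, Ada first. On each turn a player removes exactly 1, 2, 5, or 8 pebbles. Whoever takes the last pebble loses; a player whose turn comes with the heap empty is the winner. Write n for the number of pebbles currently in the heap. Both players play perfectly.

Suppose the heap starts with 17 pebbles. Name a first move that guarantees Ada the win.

Positions with no move are W. A position that does have a move is losing for the player to move precisely when every available move leads to a winning position for the opponent. Fill in the labels:
n=0: no move; the opponent has just taken the last pebble and therefore loses → W
n=1: L (sole option 0(W) is W)
n=2: W (go to 1, an L position)
n=3: W (go to 1, an L position)
n=4: L (options 3(W), 2(W) are all W)
n=5: W (go to 4, an L position)
n=6: W (go to 4, an L position)
n=7: L (options 6(W), 5(W), 2(W) are all W)
n=8: W (go to 7, an L position)
n=9: W (go to 7, an L position)
n=10: L (options 9(W), 8(W), 5(W), 2(W) are all W)
n=11: W (go to 10, an L position)
n=12: W (go to 10, an L position)
n=13: L (options 12(W), 11(W), 8(W), 5(W) are all W)
n=14: W (go to 13, an L position)
n=15: W (go to 13, an L position)
n=16: L (options 15(W), 14(W), 11(W), 8(W) are all W)
n=17: W (go to 16, an L position)
From 17, the L positions reachable in one move are: 16.

Remove 1, leaving 16.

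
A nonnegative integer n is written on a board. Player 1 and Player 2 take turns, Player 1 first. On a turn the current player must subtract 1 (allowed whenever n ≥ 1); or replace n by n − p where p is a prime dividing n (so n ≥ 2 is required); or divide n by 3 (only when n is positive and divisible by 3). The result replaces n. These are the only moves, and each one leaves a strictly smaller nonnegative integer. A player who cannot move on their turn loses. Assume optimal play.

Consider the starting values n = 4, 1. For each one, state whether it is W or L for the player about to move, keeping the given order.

4: L, 1: W

Positions with no move are L. A position that does have a move is losing for the player to move precisely when every available move leads to a winning position for the opponent. Fill in the labels:
n=0: no move → L
n=1: reaches L-position 0 → W
n=2: reaches L-position 0 → W
n=3: reaches L-position 0 → W
n=4: only reaches 2(W), 3(W), all W → L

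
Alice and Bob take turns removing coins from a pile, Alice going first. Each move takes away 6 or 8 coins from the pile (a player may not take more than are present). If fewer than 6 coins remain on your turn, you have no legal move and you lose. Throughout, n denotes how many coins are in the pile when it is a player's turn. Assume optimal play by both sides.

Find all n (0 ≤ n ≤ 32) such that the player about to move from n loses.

Compute win/loss labels from the base case upward. A position with no move is L. Any other position is W if it can reach an L in one move, else L.
n=0: no move → L
n=1: no move → L
n=2: no move → L
n=3: no move → L
n=4: no move → L
n=5: no move → L
n=6: reaches L-position 0 → W
n=7: reaches L-position 1 → W
n=8: reaches L-position 2 → W
n=9: reaches L-position 3 → W
n=10: reaches L-position 4 → W
n=11: reaches L-position 5 → W
n=12: reaches L-position 4 → W
n=13: reaches L-position 5 → W
n=14: only reaches 8(W), 6(W), all W → L
n=15: only reaches 9(W), 7(W), all W → L
n=16: only reaches 10(W), 8(W), all W → L
n=17: only reaches 11(W), 9(W), all W → L
n=18: only reaches 12(W), 10(W), all W → L
n=19: only reaches 13(W), 11(W), all W → L
n=20: reaches L-position 14 → W
n=21: reaches L-position 15 → W
n=22: reaches L-position 16 → W
n=23: reaches L-position 17 → W
n=24: reaches L-position 18 → W
n=25: reaches L-position 19 → W
n=26: reaches L-position 18 → W
n=27: reaches L-position 19 → W
n=28: only reaches 22(W), 20(W), all W → L
n=29: only reaches 23(W), 21(W), all W → L
n=30: only reaches 24(W), 22(W), all W → L
n=31: only reaches 25(W), 23(W), all W → L
n=32: only reaches 26(W), 24(W), all W → L
Reading off the rows marked L gives the requested list; there are 17 such values of n.

0, 1, 2, 3, 4, 5, 14, 15, 16, 17, 18, 19, 28, 29, 30, 31, 32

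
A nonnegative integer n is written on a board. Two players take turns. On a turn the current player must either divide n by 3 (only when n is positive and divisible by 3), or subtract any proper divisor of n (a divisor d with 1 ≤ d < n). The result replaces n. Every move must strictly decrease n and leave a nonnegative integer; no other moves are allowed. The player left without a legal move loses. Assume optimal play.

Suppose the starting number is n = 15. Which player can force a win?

Positions with no move are L. A position that does have a move is losing for the player to move precisely when every available move leads to a winning position for the opponent. Fill in the labels:
n=0: no move → L
n=1: no move → L
n=2: W (go to 1, an L position)
n=3: W (go to 1, an L position)
n=4: L (options 2(W), 3(W) are all W)
n=5: W (go to 4, an L position)
n=6: W (go to 4, an L position)
n=7: L (sole option 6(W) is W)
n=8: W (go to 4, an L position)
n=9: L (options 3(W), 6(W), 8(W) are all W)
n=10: W (go to 9, an L position)
n=11: L (sole option 10(W) is W)
n=12: W (go to 4, an L position)
n=13: L (sole option 12(W) is W)
n=14: W (go to 7, an L position)
n=15: L (options 5(W), 10(W), 12(W), 14(W) are all W)
The starting position 15 is L: whatever the player to move does, the opponent receives a W position.

The second player wins.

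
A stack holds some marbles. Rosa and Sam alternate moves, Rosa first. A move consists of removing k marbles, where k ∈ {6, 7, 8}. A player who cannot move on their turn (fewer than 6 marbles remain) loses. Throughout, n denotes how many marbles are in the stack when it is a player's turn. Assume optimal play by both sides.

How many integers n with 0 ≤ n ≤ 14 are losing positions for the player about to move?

7

Compute win/loss labels from the base case upward. A position with no move is L. Any other position is W if it can reach an L in one move, else L.
n=0: no move → L
n=1: no move → L
n=2: no move → L
n=3: no move → L
n=4: no move → L
n=5: no move → L
n=6: →0(L), so W
n=7: →1(L), so W
n=8: →2(L), so W
n=9: →3(L), so W
n=10: →4(L), so W
n=11: →5(L), so W
n=12: →5(L), so W
n=13: →5(L), so W
n=14: →8(W), 7(W), 6(W) — all W, so L
L entries with 0 ≤ n ≤ 14: n = 0, 1, 2, 3, 4, 5, 14; that makes 7.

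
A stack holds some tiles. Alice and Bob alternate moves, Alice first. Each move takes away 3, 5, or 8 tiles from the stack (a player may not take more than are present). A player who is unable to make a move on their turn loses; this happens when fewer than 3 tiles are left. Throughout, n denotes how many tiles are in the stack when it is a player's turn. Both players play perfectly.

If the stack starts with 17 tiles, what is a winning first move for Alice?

Remove 5, leaving 12.

Classify positions by backward induction: terminal positions (no move available) are L. From any other position, the mover wins iff some move reaches an L.
n=0: no move → L
n=1: no move → L
n=2: no move → L
n=3: reaches L-position 0 → W
n=4: reaches L-position 1 → W
n=5: reaches L-position 2 → W
n=6: reaches L-position 1 → W
n=7: reaches L-position 2 → W
n=8: reaches L-position 0 → W
n=9: reaches L-position 1 → W
n=10: reaches L-position 2 → W
n=11: only reaches 8(W), 6(W), 3(W), all W → L
n=12: only reaches 9(W), 7(W), 4(W), all W → L
n=13: only reaches 10(W), 8(W), 5(W), all W → L
n=14: reaches L-position 11 → W
n=15: reaches L-position 12 → W
n=16: reaches L-position 13 → W
n=17: reaches L-position 12 → W
From 17, the L positions reachable in one move are: 12.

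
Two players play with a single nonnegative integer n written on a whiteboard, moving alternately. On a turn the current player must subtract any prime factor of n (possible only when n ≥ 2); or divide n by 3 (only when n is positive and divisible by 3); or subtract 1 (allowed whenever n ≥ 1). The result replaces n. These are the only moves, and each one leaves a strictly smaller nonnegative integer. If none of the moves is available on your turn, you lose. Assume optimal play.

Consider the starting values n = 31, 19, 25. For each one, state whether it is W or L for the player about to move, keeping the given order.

31: W, 19: W, 25: L

Compute win/loss labels from the base case upward. A position with no move is L. Any other position is W if it can reach an L in one move, else L.
n=0: no move → L
n=1: →0(L), so W
n=2: →0(L), so W
n=3: →0(L), so W
n=4: →2(W), 3(W) — all W, so L
n=5: →0(L), so W
n=6: →4(L), so W
n=7: →0(L), so W
n=8: →6(W), 7(W) — all W, so L
n=9: →8(L), so W
n=10: →8(L), so W
n=11: →0(L), so W
n=12: →4(L), so W
n=13: →0(L), so W
n=14: →7(W), 12(W), 13(W) — all W, so L
n=15: →14(L), so W
n=16: →14(L), so W
n=17: →0(L), so W
n=18: →6(W), 15(W), 16(W), 17(W) — all W, so L
n=19: →0(L), so W
n=20: →18(L), so W
n=21: →14(L), so W
n=22: →11(W), 20(W), 21(W) — all W, so L
n=23: →0(L), so W
n=24: →8(L), so W
n=25: →20(W), 24(W) — all W, so L
n=26: →25(L), so W
n=27: →9(W), 24(W), 26(W) — all W, so L
n=28: →27(L), so W
n=29: →0(L), so W
n=30: →25(L), so W
n=31: →0(L), so W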